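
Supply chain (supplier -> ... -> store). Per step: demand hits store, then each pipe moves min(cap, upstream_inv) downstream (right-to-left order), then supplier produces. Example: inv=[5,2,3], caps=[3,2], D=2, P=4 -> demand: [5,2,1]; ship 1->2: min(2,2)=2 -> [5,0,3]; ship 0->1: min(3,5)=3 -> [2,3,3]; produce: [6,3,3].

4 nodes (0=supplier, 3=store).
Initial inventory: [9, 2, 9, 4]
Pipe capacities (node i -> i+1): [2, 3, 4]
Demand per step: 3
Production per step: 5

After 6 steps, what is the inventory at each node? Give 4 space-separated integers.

Step 1: demand=3,sold=3 ship[2->3]=4 ship[1->2]=2 ship[0->1]=2 prod=5 -> inv=[12 2 7 5]
Step 2: demand=3,sold=3 ship[2->3]=4 ship[1->2]=2 ship[0->1]=2 prod=5 -> inv=[15 2 5 6]
Step 3: demand=3,sold=3 ship[2->3]=4 ship[1->2]=2 ship[0->1]=2 prod=5 -> inv=[18 2 3 7]
Step 4: demand=3,sold=3 ship[2->3]=3 ship[1->2]=2 ship[0->1]=2 prod=5 -> inv=[21 2 2 7]
Step 5: demand=3,sold=3 ship[2->3]=2 ship[1->2]=2 ship[0->1]=2 prod=5 -> inv=[24 2 2 6]
Step 6: demand=3,sold=3 ship[2->3]=2 ship[1->2]=2 ship[0->1]=2 prod=5 -> inv=[27 2 2 5]

27 2 2 5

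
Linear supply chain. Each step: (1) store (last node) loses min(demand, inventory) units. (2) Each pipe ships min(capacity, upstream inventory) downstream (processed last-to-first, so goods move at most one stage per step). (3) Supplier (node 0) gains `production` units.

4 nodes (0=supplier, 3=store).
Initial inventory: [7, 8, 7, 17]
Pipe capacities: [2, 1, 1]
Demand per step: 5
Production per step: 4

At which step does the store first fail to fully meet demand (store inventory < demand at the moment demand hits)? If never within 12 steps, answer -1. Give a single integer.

Step 1: demand=5,sold=5 ship[2->3]=1 ship[1->2]=1 ship[0->1]=2 prod=4 -> [9 9 7 13]
Step 2: demand=5,sold=5 ship[2->3]=1 ship[1->2]=1 ship[0->1]=2 prod=4 -> [11 10 7 9]
Step 3: demand=5,sold=5 ship[2->3]=1 ship[1->2]=1 ship[0->1]=2 prod=4 -> [13 11 7 5]
Step 4: demand=5,sold=5 ship[2->3]=1 ship[1->2]=1 ship[0->1]=2 prod=4 -> [15 12 7 1]
Step 5: demand=5,sold=1 ship[2->3]=1 ship[1->2]=1 ship[0->1]=2 prod=4 -> [17 13 7 1]
Step 6: demand=5,sold=1 ship[2->3]=1 ship[1->2]=1 ship[0->1]=2 prod=4 -> [19 14 7 1]
Step 7: demand=5,sold=1 ship[2->3]=1 ship[1->2]=1 ship[0->1]=2 prod=4 -> [21 15 7 1]
Step 8: demand=5,sold=1 ship[2->3]=1 ship[1->2]=1 ship[0->1]=2 prod=4 -> [23 16 7 1]
Step 9: demand=5,sold=1 ship[2->3]=1 ship[1->2]=1 ship[0->1]=2 prod=4 -> [25 17 7 1]
Step 10: demand=5,sold=1 ship[2->3]=1 ship[1->2]=1 ship[0->1]=2 prod=4 -> [27 18 7 1]
Step 11: demand=5,sold=1 ship[2->3]=1 ship[1->2]=1 ship[0->1]=2 prod=4 -> [29 19 7 1]
Step 12: demand=5,sold=1 ship[2->3]=1 ship[1->2]=1 ship[0->1]=2 prod=4 -> [31 20 7 1]
First stockout at step 5

5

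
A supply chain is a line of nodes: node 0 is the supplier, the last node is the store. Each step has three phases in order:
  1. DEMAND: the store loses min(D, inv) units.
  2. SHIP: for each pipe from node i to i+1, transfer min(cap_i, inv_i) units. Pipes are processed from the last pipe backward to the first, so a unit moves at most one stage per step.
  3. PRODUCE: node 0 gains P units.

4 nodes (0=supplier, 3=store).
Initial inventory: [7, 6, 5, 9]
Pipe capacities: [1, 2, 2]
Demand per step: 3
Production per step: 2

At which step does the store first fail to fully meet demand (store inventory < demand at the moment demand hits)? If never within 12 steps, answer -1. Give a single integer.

Step 1: demand=3,sold=3 ship[2->3]=2 ship[1->2]=2 ship[0->1]=1 prod=2 -> [8 5 5 8]
Step 2: demand=3,sold=3 ship[2->3]=2 ship[1->2]=2 ship[0->1]=1 prod=2 -> [9 4 5 7]
Step 3: demand=3,sold=3 ship[2->3]=2 ship[1->2]=2 ship[0->1]=1 prod=2 -> [10 3 5 6]
Step 4: demand=3,sold=3 ship[2->3]=2 ship[1->2]=2 ship[0->1]=1 prod=2 -> [11 2 5 5]
Step 5: demand=3,sold=3 ship[2->3]=2 ship[1->2]=2 ship[0->1]=1 prod=2 -> [12 1 5 4]
Step 6: demand=3,sold=3 ship[2->3]=2 ship[1->2]=1 ship[0->1]=1 prod=2 -> [13 1 4 3]
Step 7: demand=3,sold=3 ship[2->3]=2 ship[1->2]=1 ship[0->1]=1 prod=2 -> [14 1 3 2]
Step 8: demand=3,sold=2 ship[2->3]=2 ship[1->2]=1 ship[0->1]=1 prod=2 -> [15 1 2 2]
Step 9: demand=3,sold=2 ship[2->3]=2 ship[1->2]=1 ship[0->1]=1 prod=2 -> [16 1 1 2]
Step 10: demand=3,sold=2 ship[2->3]=1 ship[1->2]=1 ship[0->1]=1 prod=2 -> [17 1 1 1]
Step 11: demand=3,sold=1 ship[2->3]=1 ship[1->2]=1 ship[0->1]=1 prod=2 -> [18 1 1 1]
Step 12: demand=3,sold=1 ship[2->3]=1 ship[1->2]=1 ship[0->1]=1 prod=2 -> [19 1 1 1]
First stockout at step 8

8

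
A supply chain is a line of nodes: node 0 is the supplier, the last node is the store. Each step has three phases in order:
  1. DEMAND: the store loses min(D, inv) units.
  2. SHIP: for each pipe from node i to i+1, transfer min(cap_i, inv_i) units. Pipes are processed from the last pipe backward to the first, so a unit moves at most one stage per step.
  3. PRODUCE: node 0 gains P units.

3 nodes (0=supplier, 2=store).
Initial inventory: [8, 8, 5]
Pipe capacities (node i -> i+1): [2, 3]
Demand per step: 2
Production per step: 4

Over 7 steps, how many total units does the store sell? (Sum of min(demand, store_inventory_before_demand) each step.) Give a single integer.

Answer: 14

Derivation:
Step 1: sold=2 (running total=2) -> [10 7 6]
Step 2: sold=2 (running total=4) -> [12 6 7]
Step 3: sold=2 (running total=6) -> [14 5 8]
Step 4: sold=2 (running total=8) -> [16 4 9]
Step 5: sold=2 (running total=10) -> [18 3 10]
Step 6: sold=2 (running total=12) -> [20 2 11]
Step 7: sold=2 (running total=14) -> [22 2 11]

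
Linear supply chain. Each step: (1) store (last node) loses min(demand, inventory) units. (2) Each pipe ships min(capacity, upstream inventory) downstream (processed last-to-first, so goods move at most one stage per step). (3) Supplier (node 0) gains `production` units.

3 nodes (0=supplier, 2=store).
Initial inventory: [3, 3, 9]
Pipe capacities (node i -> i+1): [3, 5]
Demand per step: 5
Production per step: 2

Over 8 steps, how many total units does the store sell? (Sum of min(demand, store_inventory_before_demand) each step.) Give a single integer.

Answer: 25

Derivation:
Step 1: sold=5 (running total=5) -> [2 3 7]
Step 2: sold=5 (running total=10) -> [2 2 5]
Step 3: sold=5 (running total=15) -> [2 2 2]
Step 4: sold=2 (running total=17) -> [2 2 2]
Step 5: sold=2 (running total=19) -> [2 2 2]
Step 6: sold=2 (running total=21) -> [2 2 2]
Step 7: sold=2 (running total=23) -> [2 2 2]
Step 8: sold=2 (running total=25) -> [2 2 2]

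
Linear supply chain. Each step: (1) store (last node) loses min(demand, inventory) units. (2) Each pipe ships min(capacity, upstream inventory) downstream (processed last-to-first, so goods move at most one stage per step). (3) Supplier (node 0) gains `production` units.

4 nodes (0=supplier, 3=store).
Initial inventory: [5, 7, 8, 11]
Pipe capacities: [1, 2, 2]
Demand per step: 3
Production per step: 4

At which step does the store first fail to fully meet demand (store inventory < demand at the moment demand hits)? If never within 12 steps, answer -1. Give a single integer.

Step 1: demand=3,sold=3 ship[2->3]=2 ship[1->2]=2 ship[0->1]=1 prod=4 -> [8 6 8 10]
Step 2: demand=3,sold=3 ship[2->3]=2 ship[1->2]=2 ship[0->1]=1 prod=4 -> [11 5 8 9]
Step 3: demand=3,sold=3 ship[2->3]=2 ship[1->2]=2 ship[0->1]=1 prod=4 -> [14 4 8 8]
Step 4: demand=3,sold=3 ship[2->3]=2 ship[1->2]=2 ship[0->1]=1 prod=4 -> [17 3 8 7]
Step 5: demand=3,sold=3 ship[2->3]=2 ship[1->2]=2 ship[0->1]=1 prod=4 -> [20 2 8 6]
Step 6: demand=3,sold=3 ship[2->3]=2 ship[1->2]=2 ship[0->1]=1 prod=4 -> [23 1 8 5]
Step 7: demand=3,sold=3 ship[2->3]=2 ship[1->2]=1 ship[0->1]=1 prod=4 -> [26 1 7 4]
Step 8: demand=3,sold=3 ship[2->3]=2 ship[1->2]=1 ship[0->1]=1 prod=4 -> [29 1 6 3]
Step 9: demand=3,sold=3 ship[2->3]=2 ship[1->2]=1 ship[0->1]=1 prod=4 -> [32 1 5 2]
Step 10: demand=3,sold=2 ship[2->3]=2 ship[1->2]=1 ship[0->1]=1 prod=4 -> [35 1 4 2]
Step 11: demand=3,sold=2 ship[2->3]=2 ship[1->2]=1 ship[0->1]=1 prod=4 -> [38 1 3 2]
Step 12: demand=3,sold=2 ship[2->3]=2 ship[1->2]=1 ship[0->1]=1 prod=4 -> [41 1 2 2]
First stockout at step 10

10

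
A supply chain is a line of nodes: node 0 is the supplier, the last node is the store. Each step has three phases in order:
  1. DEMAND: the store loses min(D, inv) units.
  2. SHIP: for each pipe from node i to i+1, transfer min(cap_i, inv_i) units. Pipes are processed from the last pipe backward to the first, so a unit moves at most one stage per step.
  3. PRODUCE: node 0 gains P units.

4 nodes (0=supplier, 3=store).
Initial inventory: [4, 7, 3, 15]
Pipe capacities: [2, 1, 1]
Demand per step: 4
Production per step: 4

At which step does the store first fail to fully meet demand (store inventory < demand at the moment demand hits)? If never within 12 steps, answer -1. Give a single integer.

Step 1: demand=4,sold=4 ship[2->3]=1 ship[1->2]=1 ship[0->1]=2 prod=4 -> [6 8 3 12]
Step 2: demand=4,sold=4 ship[2->3]=1 ship[1->2]=1 ship[0->1]=2 prod=4 -> [8 9 3 9]
Step 3: demand=4,sold=4 ship[2->3]=1 ship[1->2]=1 ship[0->1]=2 prod=4 -> [10 10 3 6]
Step 4: demand=4,sold=4 ship[2->3]=1 ship[1->2]=1 ship[0->1]=2 prod=4 -> [12 11 3 3]
Step 5: demand=4,sold=3 ship[2->3]=1 ship[1->2]=1 ship[0->1]=2 prod=4 -> [14 12 3 1]
Step 6: demand=4,sold=1 ship[2->3]=1 ship[1->2]=1 ship[0->1]=2 prod=4 -> [16 13 3 1]
Step 7: demand=4,sold=1 ship[2->3]=1 ship[1->2]=1 ship[0->1]=2 prod=4 -> [18 14 3 1]
Step 8: demand=4,sold=1 ship[2->3]=1 ship[1->2]=1 ship[0->1]=2 prod=4 -> [20 15 3 1]
Step 9: demand=4,sold=1 ship[2->3]=1 ship[1->2]=1 ship[0->1]=2 prod=4 -> [22 16 3 1]
Step 10: demand=4,sold=1 ship[2->3]=1 ship[1->2]=1 ship[0->1]=2 prod=4 -> [24 17 3 1]
Step 11: demand=4,sold=1 ship[2->3]=1 ship[1->2]=1 ship[0->1]=2 prod=4 -> [26 18 3 1]
Step 12: demand=4,sold=1 ship[2->3]=1 ship[1->2]=1 ship[0->1]=2 prod=4 -> [28 19 3 1]
First stockout at step 5

5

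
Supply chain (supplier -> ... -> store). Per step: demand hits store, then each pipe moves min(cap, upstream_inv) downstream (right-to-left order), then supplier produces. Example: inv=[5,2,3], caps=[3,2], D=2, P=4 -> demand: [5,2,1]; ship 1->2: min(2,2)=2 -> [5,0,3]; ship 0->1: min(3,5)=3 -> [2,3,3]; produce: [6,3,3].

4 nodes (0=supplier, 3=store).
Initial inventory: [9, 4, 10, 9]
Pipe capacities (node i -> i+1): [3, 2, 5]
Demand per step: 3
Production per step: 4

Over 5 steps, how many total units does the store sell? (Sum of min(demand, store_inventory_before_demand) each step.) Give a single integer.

Step 1: sold=3 (running total=3) -> [10 5 7 11]
Step 2: sold=3 (running total=6) -> [11 6 4 13]
Step 3: sold=3 (running total=9) -> [12 7 2 14]
Step 4: sold=3 (running total=12) -> [13 8 2 13]
Step 5: sold=3 (running total=15) -> [14 9 2 12]

Answer: 15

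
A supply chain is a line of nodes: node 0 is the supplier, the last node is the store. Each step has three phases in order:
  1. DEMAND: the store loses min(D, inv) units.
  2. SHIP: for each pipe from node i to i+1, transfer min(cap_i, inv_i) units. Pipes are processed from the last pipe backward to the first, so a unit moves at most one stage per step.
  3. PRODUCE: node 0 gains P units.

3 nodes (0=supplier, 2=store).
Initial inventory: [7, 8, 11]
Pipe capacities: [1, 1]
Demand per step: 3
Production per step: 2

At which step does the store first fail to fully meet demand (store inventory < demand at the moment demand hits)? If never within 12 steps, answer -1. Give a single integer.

Step 1: demand=3,sold=3 ship[1->2]=1 ship[0->1]=1 prod=2 -> [8 8 9]
Step 2: demand=3,sold=3 ship[1->2]=1 ship[0->1]=1 prod=2 -> [9 8 7]
Step 3: demand=3,sold=3 ship[1->2]=1 ship[0->1]=1 prod=2 -> [10 8 5]
Step 4: demand=3,sold=3 ship[1->2]=1 ship[0->1]=1 prod=2 -> [11 8 3]
Step 5: demand=3,sold=3 ship[1->2]=1 ship[0->1]=1 prod=2 -> [12 8 1]
Step 6: demand=3,sold=1 ship[1->2]=1 ship[0->1]=1 prod=2 -> [13 8 1]
Step 7: demand=3,sold=1 ship[1->2]=1 ship[0->1]=1 prod=2 -> [14 8 1]
Step 8: demand=3,sold=1 ship[1->2]=1 ship[0->1]=1 prod=2 -> [15 8 1]
Step 9: demand=3,sold=1 ship[1->2]=1 ship[0->1]=1 prod=2 -> [16 8 1]
Step 10: demand=3,sold=1 ship[1->2]=1 ship[0->1]=1 prod=2 -> [17 8 1]
Step 11: demand=3,sold=1 ship[1->2]=1 ship[0->1]=1 prod=2 -> [18 8 1]
Step 12: demand=3,sold=1 ship[1->2]=1 ship[0->1]=1 prod=2 -> [19 8 1]
First stockout at step 6

6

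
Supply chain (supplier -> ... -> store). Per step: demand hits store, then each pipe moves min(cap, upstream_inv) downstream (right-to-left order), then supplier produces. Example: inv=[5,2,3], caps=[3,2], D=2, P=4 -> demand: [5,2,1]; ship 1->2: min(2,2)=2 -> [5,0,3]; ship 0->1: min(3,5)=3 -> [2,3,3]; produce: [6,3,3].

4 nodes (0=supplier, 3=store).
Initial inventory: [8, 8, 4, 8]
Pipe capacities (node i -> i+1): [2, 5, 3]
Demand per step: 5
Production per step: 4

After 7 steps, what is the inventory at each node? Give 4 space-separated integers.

Step 1: demand=5,sold=5 ship[2->3]=3 ship[1->2]=5 ship[0->1]=2 prod=4 -> inv=[10 5 6 6]
Step 2: demand=5,sold=5 ship[2->3]=3 ship[1->2]=5 ship[0->1]=2 prod=4 -> inv=[12 2 8 4]
Step 3: demand=5,sold=4 ship[2->3]=3 ship[1->2]=2 ship[0->1]=2 prod=4 -> inv=[14 2 7 3]
Step 4: demand=5,sold=3 ship[2->3]=3 ship[1->2]=2 ship[0->1]=2 prod=4 -> inv=[16 2 6 3]
Step 5: demand=5,sold=3 ship[2->3]=3 ship[1->2]=2 ship[0->1]=2 prod=4 -> inv=[18 2 5 3]
Step 6: demand=5,sold=3 ship[2->3]=3 ship[1->2]=2 ship[0->1]=2 prod=4 -> inv=[20 2 4 3]
Step 7: demand=5,sold=3 ship[2->3]=3 ship[1->2]=2 ship[0->1]=2 prod=4 -> inv=[22 2 3 3]

22 2 3 3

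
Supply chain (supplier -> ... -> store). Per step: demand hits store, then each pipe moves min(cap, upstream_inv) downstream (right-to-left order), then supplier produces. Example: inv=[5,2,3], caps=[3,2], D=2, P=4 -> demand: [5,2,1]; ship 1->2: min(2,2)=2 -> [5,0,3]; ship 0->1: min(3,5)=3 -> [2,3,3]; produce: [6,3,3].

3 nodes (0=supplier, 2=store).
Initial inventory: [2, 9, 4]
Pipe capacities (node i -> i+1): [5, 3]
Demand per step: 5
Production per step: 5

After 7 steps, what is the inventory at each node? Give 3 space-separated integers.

Step 1: demand=5,sold=4 ship[1->2]=3 ship[0->1]=2 prod=5 -> inv=[5 8 3]
Step 2: demand=5,sold=3 ship[1->2]=3 ship[0->1]=5 prod=5 -> inv=[5 10 3]
Step 3: demand=5,sold=3 ship[1->2]=3 ship[0->1]=5 prod=5 -> inv=[5 12 3]
Step 4: demand=5,sold=3 ship[1->2]=3 ship[0->1]=5 prod=5 -> inv=[5 14 3]
Step 5: demand=5,sold=3 ship[1->2]=3 ship[0->1]=5 prod=5 -> inv=[5 16 3]
Step 6: demand=5,sold=3 ship[1->2]=3 ship[0->1]=5 prod=5 -> inv=[5 18 3]
Step 7: demand=5,sold=3 ship[1->2]=3 ship[0->1]=5 prod=5 -> inv=[5 20 3]

5 20 3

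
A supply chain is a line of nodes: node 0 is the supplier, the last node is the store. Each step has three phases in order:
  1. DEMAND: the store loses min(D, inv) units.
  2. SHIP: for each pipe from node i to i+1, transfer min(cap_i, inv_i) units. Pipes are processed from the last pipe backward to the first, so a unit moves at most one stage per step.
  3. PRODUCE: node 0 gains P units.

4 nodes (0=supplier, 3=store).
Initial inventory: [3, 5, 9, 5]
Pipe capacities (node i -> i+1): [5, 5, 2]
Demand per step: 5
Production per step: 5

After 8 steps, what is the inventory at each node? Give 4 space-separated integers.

Step 1: demand=5,sold=5 ship[2->3]=2 ship[1->2]=5 ship[0->1]=3 prod=5 -> inv=[5 3 12 2]
Step 2: demand=5,sold=2 ship[2->3]=2 ship[1->2]=3 ship[0->1]=5 prod=5 -> inv=[5 5 13 2]
Step 3: demand=5,sold=2 ship[2->3]=2 ship[1->2]=5 ship[0->1]=5 prod=5 -> inv=[5 5 16 2]
Step 4: demand=5,sold=2 ship[2->3]=2 ship[1->2]=5 ship[0->1]=5 prod=5 -> inv=[5 5 19 2]
Step 5: demand=5,sold=2 ship[2->3]=2 ship[1->2]=5 ship[0->1]=5 prod=5 -> inv=[5 5 22 2]
Step 6: demand=5,sold=2 ship[2->3]=2 ship[1->2]=5 ship[0->1]=5 prod=5 -> inv=[5 5 25 2]
Step 7: demand=5,sold=2 ship[2->3]=2 ship[1->2]=5 ship[0->1]=5 prod=5 -> inv=[5 5 28 2]
Step 8: demand=5,sold=2 ship[2->3]=2 ship[1->2]=5 ship[0->1]=5 prod=5 -> inv=[5 5 31 2]

5 5 31 2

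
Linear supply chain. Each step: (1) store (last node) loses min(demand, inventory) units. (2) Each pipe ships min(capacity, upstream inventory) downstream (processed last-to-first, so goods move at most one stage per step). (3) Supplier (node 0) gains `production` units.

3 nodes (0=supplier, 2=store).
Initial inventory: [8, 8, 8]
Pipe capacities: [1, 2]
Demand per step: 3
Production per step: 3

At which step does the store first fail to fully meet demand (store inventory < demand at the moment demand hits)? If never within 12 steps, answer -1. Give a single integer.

Step 1: demand=3,sold=3 ship[1->2]=2 ship[0->1]=1 prod=3 -> [10 7 7]
Step 2: demand=3,sold=3 ship[1->2]=2 ship[0->1]=1 prod=3 -> [12 6 6]
Step 3: demand=3,sold=3 ship[1->2]=2 ship[0->1]=1 prod=3 -> [14 5 5]
Step 4: demand=3,sold=3 ship[1->2]=2 ship[0->1]=1 prod=3 -> [16 4 4]
Step 5: demand=3,sold=3 ship[1->2]=2 ship[0->1]=1 prod=3 -> [18 3 3]
Step 6: demand=3,sold=3 ship[1->2]=2 ship[0->1]=1 prod=3 -> [20 2 2]
Step 7: demand=3,sold=2 ship[1->2]=2 ship[0->1]=1 prod=3 -> [22 1 2]
Step 8: demand=3,sold=2 ship[1->2]=1 ship[0->1]=1 prod=3 -> [24 1 1]
Step 9: demand=3,sold=1 ship[1->2]=1 ship[0->1]=1 prod=3 -> [26 1 1]
Step 10: demand=3,sold=1 ship[1->2]=1 ship[0->1]=1 prod=3 -> [28 1 1]
Step 11: demand=3,sold=1 ship[1->2]=1 ship[0->1]=1 prod=3 -> [30 1 1]
Step 12: demand=3,sold=1 ship[1->2]=1 ship[0->1]=1 prod=3 -> [32 1 1]
First stockout at step 7

7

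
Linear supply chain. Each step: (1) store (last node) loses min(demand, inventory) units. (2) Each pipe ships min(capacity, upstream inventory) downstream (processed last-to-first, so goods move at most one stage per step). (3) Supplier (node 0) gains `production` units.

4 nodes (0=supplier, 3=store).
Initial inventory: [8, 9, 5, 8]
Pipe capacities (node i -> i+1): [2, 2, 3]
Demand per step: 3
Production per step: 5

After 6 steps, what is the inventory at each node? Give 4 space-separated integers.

Step 1: demand=3,sold=3 ship[2->3]=3 ship[1->2]=2 ship[0->1]=2 prod=5 -> inv=[11 9 4 8]
Step 2: demand=3,sold=3 ship[2->3]=3 ship[1->2]=2 ship[0->1]=2 prod=5 -> inv=[14 9 3 8]
Step 3: demand=3,sold=3 ship[2->3]=3 ship[1->2]=2 ship[0->1]=2 prod=5 -> inv=[17 9 2 8]
Step 4: demand=3,sold=3 ship[2->3]=2 ship[1->2]=2 ship[0->1]=2 prod=5 -> inv=[20 9 2 7]
Step 5: demand=3,sold=3 ship[2->3]=2 ship[1->2]=2 ship[0->1]=2 prod=5 -> inv=[23 9 2 6]
Step 6: demand=3,sold=3 ship[2->3]=2 ship[1->2]=2 ship[0->1]=2 prod=5 -> inv=[26 9 2 5]

26 9 2 5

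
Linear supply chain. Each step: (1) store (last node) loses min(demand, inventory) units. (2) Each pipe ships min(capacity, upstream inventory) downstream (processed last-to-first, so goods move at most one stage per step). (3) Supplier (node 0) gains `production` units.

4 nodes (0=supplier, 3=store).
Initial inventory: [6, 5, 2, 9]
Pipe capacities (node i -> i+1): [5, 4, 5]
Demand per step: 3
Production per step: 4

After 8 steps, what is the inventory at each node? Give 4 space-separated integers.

Step 1: demand=3,sold=3 ship[2->3]=2 ship[1->2]=4 ship[0->1]=5 prod=4 -> inv=[5 6 4 8]
Step 2: demand=3,sold=3 ship[2->3]=4 ship[1->2]=4 ship[0->1]=5 prod=4 -> inv=[4 7 4 9]
Step 3: demand=3,sold=3 ship[2->3]=4 ship[1->2]=4 ship[0->1]=4 prod=4 -> inv=[4 7 4 10]
Step 4: demand=3,sold=3 ship[2->3]=4 ship[1->2]=4 ship[0->1]=4 prod=4 -> inv=[4 7 4 11]
Step 5: demand=3,sold=3 ship[2->3]=4 ship[1->2]=4 ship[0->1]=4 prod=4 -> inv=[4 7 4 12]
Step 6: demand=3,sold=3 ship[2->3]=4 ship[1->2]=4 ship[0->1]=4 prod=4 -> inv=[4 7 4 13]
Step 7: demand=3,sold=3 ship[2->3]=4 ship[1->2]=4 ship[0->1]=4 prod=4 -> inv=[4 7 4 14]
Step 8: demand=3,sold=3 ship[2->3]=4 ship[1->2]=4 ship[0->1]=4 prod=4 -> inv=[4 7 4 15]

4 7 4 15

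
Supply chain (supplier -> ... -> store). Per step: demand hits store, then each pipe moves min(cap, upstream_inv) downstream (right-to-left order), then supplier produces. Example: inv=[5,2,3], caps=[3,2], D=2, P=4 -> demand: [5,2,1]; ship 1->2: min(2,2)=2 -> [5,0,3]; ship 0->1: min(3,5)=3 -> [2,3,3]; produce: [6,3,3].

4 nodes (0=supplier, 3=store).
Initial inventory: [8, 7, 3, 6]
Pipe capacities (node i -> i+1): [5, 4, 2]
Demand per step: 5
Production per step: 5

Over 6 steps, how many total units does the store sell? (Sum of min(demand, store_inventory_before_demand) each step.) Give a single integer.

Step 1: sold=5 (running total=5) -> [8 8 5 3]
Step 2: sold=3 (running total=8) -> [8 9 7 2]
Step 3: sold=2 (running total=10) -> [8 10 9 2]
Step 4: sold=2 (running total=12) -> [8 11 11 2]
Step 5: sold=2 (running total=14) -> [8 12 13 2]
Step 6: sold=2 (running total=16) -> [8 13 15 2]

Answer: 16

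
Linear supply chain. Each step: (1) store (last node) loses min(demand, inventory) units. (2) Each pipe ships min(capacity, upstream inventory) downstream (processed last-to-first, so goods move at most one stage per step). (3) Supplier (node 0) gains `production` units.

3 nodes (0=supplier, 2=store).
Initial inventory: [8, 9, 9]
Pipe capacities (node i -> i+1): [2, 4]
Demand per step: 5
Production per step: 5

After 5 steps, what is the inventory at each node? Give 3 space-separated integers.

Step 1: demand=5,sold=5 ship[1->2]=4 ship[0->1]=2 prod=5 -> inv=[11 7 8]
Step 2: demand=5,sold=5 ship[1->2]=4 ship[0->1]=2 prod=5 -> inv=[14 5 7]
Step 3: demand=5,sold=5 ship[1->2]=4 ship[0->1]=2 prod=5 -> inv=[17 3 6]
Step 4: demand=5,sold=5 ship[1->2]=3 ship[0->1]=2 prod=5 -> inv=[20 2 4]
Step 5: demand=5,sold=4 ship[1->2]=2 ship[0->1]=2 prod=5 -> inv=[23 2 2]

23 2 2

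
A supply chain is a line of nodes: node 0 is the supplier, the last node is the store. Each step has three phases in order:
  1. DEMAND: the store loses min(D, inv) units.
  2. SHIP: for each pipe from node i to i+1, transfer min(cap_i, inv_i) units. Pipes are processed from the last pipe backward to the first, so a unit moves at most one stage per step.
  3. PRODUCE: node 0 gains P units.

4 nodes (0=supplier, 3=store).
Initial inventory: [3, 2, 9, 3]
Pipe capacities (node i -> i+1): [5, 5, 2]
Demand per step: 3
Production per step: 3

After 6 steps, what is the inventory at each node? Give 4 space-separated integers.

Step 1: demand=3,sold=3 ship[2->3]=2 ship[1->2]=2 ship[0->1]=3 prod=3 -> inv=[3 3 9 2]
Step 2: demand=3,sold=2 ship[2->3]=2 ship[1->2]=3 ship[0->1]=3 prod=3 -> inv=[3 3 10 2]
Step 3: demand=3,sold=2 ship[2->3]=2 ship[1->2]=3 ship[0->1]=3 prod=3 -> inv=[3 3 11 2]
Step 4: demand=3,sold=2 ship[2->3]=2 ship[1->2]=3 ship[0->1]=3 prod=3 -> inv=[3 3 12 2]
Step 5: demand=3,sold=2 ship[2->3]=2 ship[1->2]=3 ship[0->1]=3 prod=3 -> inv=[3 3 13 2]
Step 6: demand=3,sold=2 ship[2->3]=2 ship[1->2]=3 ship[0->1]=3 prod=3 -> inv=[3 3 14 2]

3 3 14 2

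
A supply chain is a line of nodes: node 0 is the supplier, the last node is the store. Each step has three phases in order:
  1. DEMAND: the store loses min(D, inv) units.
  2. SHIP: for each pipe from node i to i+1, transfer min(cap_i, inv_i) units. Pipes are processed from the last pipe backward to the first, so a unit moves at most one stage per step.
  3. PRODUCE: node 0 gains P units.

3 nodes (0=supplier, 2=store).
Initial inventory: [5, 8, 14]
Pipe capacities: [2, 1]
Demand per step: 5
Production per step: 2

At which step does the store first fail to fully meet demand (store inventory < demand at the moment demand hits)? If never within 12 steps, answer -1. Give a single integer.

Step 1: demand=5,sold=5 ship[1->2]=1 ship[0->1]=2 prod=2 -> [5 9 10]
Step 2: demand=5,sold=5 ship[1->2]=1 ship[0->1]=2 prod=2 -> [5 10 6]
Step 3: demand=5,sold=5 ship[1->2]=1 ship[0->1]=2 prod=2 -> [5 11 2]
Step 4: demand=5,sold=2 ship[1->2]=1 ship[0->1]=2 prod=2 -> [5 12 1]
Step 5: demand=5,sold=1 ship[1->2]=1 ship[0->1]=2 prod=2 -> [5 13 1]
Step 6: demand=5,sold=1 ship[1->2]=1 ship[0->1]=2 prod=2 -> [5 14 1]
Step 7: demand=5,sold=1 ship[1->2]=1 ship[0->1]=2 prod=2 -> [5 15 1]
Step 8: demand=5,sold=1 ship[1->2]=1 ship[0->1]=2 prod=2 -> [5 16 1]
Step 9: demand=5,sold=1 ship[1->2]=1 ship[0->1]=2 prod=2 -> [5 17 1]
Step 10: demand=5,sold=1 ship[1->2]=1 ship[0->1]=2 prod=2 -> [5 18 1]
Step 11: demand=5,sold=1 ship[1->2]=1 ship[0->1]=2 prod=2 -> [5 19 1]
Step 12: demand=5,sold=1 ship[1->2]=1 ship[0->1]=2 prod=2 -> [5 20 1]
First stockout at step 4

4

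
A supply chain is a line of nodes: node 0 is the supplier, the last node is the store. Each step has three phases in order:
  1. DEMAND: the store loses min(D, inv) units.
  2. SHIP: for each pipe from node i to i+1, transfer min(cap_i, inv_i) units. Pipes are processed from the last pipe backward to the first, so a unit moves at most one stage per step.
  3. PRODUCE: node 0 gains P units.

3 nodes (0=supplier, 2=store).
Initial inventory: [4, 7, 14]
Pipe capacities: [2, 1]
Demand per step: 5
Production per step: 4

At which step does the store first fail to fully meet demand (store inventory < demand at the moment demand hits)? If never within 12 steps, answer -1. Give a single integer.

Step 1: demand=5,sold=5 ship[1->2]=1 ship[0->1]=2 prod=4 -> [6 8 10]
Step 2: demand=5,sold=5 ship[1->2]=1 ship[0->1]=2 prod=4 -> [8 9 6]
Step 3: demand=5,sold=5 ship[1->2]=1 ship[0->1]=2 prod=4 -> [10 10 2]
Step 4: demand=5,sold=2 ship[1->2]=1 ship[0->1]=2 prod=4 -> [12 11 1]
Step 5: demand=5,sold=1 ship[1->2]=1 ship[0->1]=2 prod=4 -> [14 12 1]
Step 6: demand=5,sold=1 ship[1->2]=1 ship[0->1]=2 prod=4 -> [16 13 1]
Step 7: demand=5,sold=1 ship[1->2]=1 ship[0->1]=2 prod=4 -> [18 14 1]
Step 8: demand=5,sold=1 ship[1->2]=1 ship[0->1]=2 prod=4 -> [20 15 1]
Step 9: demand=5,sold=1 ship[1->2]=1 ship[0->1]=2 prod=4 -> [22 16 1]
Step 10: demand=5,sold=1 ship[1->2]=1 ship[0->1]=2 prod=4 -> [24 17 1]
Step 11: demand=5,sold=1 ship[1->2]=1 ship[0->1]=2 prod=4 -> [26 18 1]
Step 12: demand=5,sold=1 ship[1->2]=1 ship[0->1]=2 prod=4 -> [28 19 1]
First stockout at step 4

4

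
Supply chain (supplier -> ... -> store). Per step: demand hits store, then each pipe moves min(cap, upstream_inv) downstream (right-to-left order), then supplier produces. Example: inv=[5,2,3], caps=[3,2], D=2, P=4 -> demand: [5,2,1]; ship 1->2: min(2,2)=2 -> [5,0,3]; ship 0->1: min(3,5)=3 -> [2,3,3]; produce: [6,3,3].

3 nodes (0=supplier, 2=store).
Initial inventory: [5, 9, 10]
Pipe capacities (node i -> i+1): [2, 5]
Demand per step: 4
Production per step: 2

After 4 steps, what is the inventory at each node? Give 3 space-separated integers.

Step 1: demand=4,sold=4 ship[1->2]=5 ship[0->1]=2 prod=2 -> inv=[5 6 11]
Step 2: demand=4,sold=4 ship[1->2]=5 ship[0->1]=2 prod=2 -> inv=[5 3 12]
Step 3: demand=4,sold=4 ship[1->2]=3 ship[0->1]=2 prod=2 -> inv=[5 2 11]
Step 4: demand=4,sold=4 ship[1->2]=2 ship[0->1]=2 prod=2 -> inv=[5 2 9]

5 2 9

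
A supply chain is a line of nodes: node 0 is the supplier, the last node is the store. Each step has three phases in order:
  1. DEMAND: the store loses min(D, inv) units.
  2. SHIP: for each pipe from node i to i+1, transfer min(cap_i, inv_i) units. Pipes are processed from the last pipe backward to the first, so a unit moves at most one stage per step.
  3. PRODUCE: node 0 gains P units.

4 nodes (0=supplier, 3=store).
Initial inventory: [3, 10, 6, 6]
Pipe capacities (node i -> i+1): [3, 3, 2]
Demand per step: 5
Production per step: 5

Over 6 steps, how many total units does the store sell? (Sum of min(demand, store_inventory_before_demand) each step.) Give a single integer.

Step 1: sold=5 (running total=5) -> [5 10 7 3]
Step 2: sold=3 (running total=8) -> [7 10 8 2]
Step 3: sold=2 (running total=10) -> [9 10 9 2]
Step 4: sold=2 (running total=12) -> [11 10 10 2]
Step 5: sold=2 (running total=14) -> [13 10 11 2]
Step 6: sold=2 (running total=16) -> [15 10 12 2]

Answer: 16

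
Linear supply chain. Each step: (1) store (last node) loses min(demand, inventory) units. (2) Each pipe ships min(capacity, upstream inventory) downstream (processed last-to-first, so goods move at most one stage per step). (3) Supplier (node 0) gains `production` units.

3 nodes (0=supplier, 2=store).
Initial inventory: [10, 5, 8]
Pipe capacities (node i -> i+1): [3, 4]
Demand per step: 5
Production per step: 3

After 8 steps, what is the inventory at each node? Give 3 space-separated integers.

Step 1: demand=5,sold=5 ship[1->2]=4 ship[0->1]=3 prod=3 -> inv=[10 4 7]
Step 2: demand=5,sold=5 ship[1->2]=4 ship[0->1]=3 prod=3 -> inv=[10 3 6]
Step 3: demand=5,sold=5 ship[1->2]=3 ship[0->1]=3 prod=3 -> inv=[10 3 4]
Step 4: demand=5,sold=4 ship[1->2]=3 ship[0->1]=3 prod=3 -> inv=[10 3 3]
Step 5: demand=5,sold=3 ship[1->2]=3 ship[0->1]=3 prod=3 -> inv=[10 3 3]
Step 6: demand=5,sold=3 ship[1->2]=3 ship[0->1]=3 prod=3 -> inv=[10 3 3]
Step 7: demand=5,sold=3 ship[1->2]=3 ship[0->1]=3 prod=3 -> inv=[10 3 3]
Step 8: demand=5,sold=3 ship[1->2]=3 ship[0->1]=3 prod=3 -> inv=[10 3 3]

10 3 3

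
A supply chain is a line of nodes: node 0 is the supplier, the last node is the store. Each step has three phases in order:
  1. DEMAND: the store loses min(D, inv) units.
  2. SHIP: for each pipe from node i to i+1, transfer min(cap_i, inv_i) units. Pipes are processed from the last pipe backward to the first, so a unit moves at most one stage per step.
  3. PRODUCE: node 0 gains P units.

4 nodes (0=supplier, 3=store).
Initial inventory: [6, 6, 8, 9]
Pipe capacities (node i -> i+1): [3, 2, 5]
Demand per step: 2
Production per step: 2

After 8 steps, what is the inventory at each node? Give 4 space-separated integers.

Step 1: demand=2,sold=2 ship[2->3]=5 ship[1->2]=2 ship[0->1]=3 prod=2 -> inv=[5 7 5 12]
Step 2: demand=2,sold=2 ship[2->3]=5 ship[1->2]=2 ship[0->1]=3 prod=2 -> inv=[4 8 2 15]
Step 3: demand=2,sold=2 ship[2->3]=2 ship[1->2]=2 ship[0->1]=3 prod=2 -> inv=[3 9 2 15]
Step 4: demand=2,sold=2 ship[2->3]=2 ship[1->2]=2 ship[0->1]=3 prod=2 -> inv=[2 10 2 15]
Step 5: demand=2,sold=2 ship[2->3]=2 ship[1->2]=2 ship[0->1]=2 prod=2 -> inv=[2 10 2 15]
Step 6: demand=2,sold=2 ship[2->3]=2 ship[1->2]=2 ship[0->1]=2 prod=2 -> inv=[2 10 2 15]
Step 7: demand=2,sold=2 ship[2->3]=2 ship[1->2]=2 ship[0->1]=2 prod=2 -> inv=[2 10 2 15]
Step 8: demand=2,sold=2 ship[2->3]=2 ship[1->2]=2 ship[0->1]=2 prod=2 -> inv=[2 10 2 15]

2 10 2 15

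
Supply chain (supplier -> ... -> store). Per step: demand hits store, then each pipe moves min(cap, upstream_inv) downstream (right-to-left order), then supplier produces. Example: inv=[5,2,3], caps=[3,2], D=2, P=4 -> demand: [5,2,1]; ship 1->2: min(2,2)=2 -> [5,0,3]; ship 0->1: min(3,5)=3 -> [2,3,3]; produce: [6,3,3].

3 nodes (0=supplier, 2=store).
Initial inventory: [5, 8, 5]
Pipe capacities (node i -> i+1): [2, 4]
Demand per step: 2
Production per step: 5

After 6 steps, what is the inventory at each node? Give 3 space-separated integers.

Step 1: demand=2,sold=2 ship[1->2]=4 ship[0->1]=2 prod=5 -> inv=[8 6 7]
Step 2: demand=2,sold=2 ship[1->2]=4 ship[0->1]=2 prod=5 -> inv=[11 4 9]
Step 3: demand=2,sold=2 ship[1->2]=4 ship[0->1]=2 prod=5 -> inv=[14 2 11]
Step 4: demand=2,sold=2 ship[1->2]=2 ship[0->1]=2 prod=5 -> inv=[17 2 11]
Step 5: demand=2,sold=2 ship[1->2]=2 ship[0->1]=2 prod=5 -> inv=[20 2 11]
Step 6: demand=2,sold=2 ship[1->2]=2 ship[0->1]=2 prod=5 -> inv=[23 2 11]

23 2 11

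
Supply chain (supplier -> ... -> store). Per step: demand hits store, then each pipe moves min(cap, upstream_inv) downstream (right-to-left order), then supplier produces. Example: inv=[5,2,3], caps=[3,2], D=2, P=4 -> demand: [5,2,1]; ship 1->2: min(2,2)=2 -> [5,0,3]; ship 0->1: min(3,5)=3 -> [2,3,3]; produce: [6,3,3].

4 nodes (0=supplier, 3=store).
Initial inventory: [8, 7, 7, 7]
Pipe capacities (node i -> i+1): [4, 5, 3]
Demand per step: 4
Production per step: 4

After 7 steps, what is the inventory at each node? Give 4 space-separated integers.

Step 1: demand=4,sold=4 ship[2->3]=3 ship[1->2]=5 ship[0->1]=4 prod=4 -> inv=[8 6 9 6]
Step 2: demand=4,sold=4 ship[2->3]=3 ship[1->2]=5 ship[0->1]=4 prod=4 -> inv=[8 5 11 5]
Step 3: demand=4,sold=4 ship[2->3]=3 ship[1->2]=5 ship[0->1]=4 prod=4 -> inv=[8 4 13 4]
Step 4: demand=4,sold=4 ship[2->3]=3 ship[1->2]=4 ship[0->1]=4 prod=4 -> inv=[8 4 14 3]
Step 5: demand=4,sold=3 ship[2->3]=3 ship[1->2]=4 ship[0->1]=4 prod=4 -> inv=[8 4 15 3]
Step 6: demand=4,sold=3 ship[2->3]=3 ship[1->2]=4 ship[0->1]=4 prod=4 -> inv=[8 4 16 3]
Step 7: demand=4,sold=3 ship[2->3]=3 ship[1->2]=4 ship[0->1]=4 prod=4 -> inv=[8 4 17 3]

8 4 17 3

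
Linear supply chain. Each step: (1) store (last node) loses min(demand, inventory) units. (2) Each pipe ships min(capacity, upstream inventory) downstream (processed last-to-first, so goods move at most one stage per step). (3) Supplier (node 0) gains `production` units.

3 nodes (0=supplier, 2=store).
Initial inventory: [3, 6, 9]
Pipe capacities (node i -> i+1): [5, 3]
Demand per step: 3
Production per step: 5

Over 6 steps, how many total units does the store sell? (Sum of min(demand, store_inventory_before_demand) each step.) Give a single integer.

Answer: 18

Derivation:
Step 1: sold=3 (running total=3) -> [5 6 9]
Step 2: sold=3 (running total=6) -> [5 8 9]
Step 3: sold=3 (running total=9) -> [5 10 9]
Step 4: sold=3 (running total=12) -> [5 12 9]
Step 5: sold=3 (running total=15) -> [5 14 9]
Step 6: sold=3 (running total=18) -> [5 16 9]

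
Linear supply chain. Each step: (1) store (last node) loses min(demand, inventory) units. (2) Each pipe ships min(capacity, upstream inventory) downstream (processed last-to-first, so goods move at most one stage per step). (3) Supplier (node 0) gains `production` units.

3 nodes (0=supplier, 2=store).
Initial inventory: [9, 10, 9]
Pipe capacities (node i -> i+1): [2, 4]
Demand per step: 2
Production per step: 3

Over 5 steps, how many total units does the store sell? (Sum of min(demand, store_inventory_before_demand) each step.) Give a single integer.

Answer: 10

Derivation:
Step 1: sold=2 (running total=2) -> [10 8 11]
Step 2: sold=2 (running total=4) -> [11 6 13]
Step 3: sold=2 (running total=6) -> [12 4 15]
Step 4: sold=2 (running total=8) -> [13 2 17]
Step 5: sold=2 (running total=10) -> [14 2 17]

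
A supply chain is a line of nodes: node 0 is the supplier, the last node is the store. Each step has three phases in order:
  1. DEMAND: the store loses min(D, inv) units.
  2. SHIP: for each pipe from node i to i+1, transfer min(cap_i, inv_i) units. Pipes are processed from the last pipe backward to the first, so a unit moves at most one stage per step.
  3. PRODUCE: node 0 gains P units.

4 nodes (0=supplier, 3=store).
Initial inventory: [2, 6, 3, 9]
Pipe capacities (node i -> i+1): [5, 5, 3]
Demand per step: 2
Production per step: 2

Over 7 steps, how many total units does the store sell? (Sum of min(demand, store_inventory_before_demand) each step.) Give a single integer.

Answer: 14

Derivation:
Step 1: sold=2 (running total=2) -> [2 3 5 10]
Step 2: sold=2 (running total=4) -> [2 2 5 11]
Step 3: sold=2 (running total=6) -> [2 2 4 12]
Step 4: sold=2 (running total=8) -> [2 2 3 13]
Step 5: sold=2 (running total=10) -> [2 2 2 14]
Step 6: sold=2 (running total=12) -> [2 2 2 14]
Step 7: sold=2 (running total=14) -> [2 2 2 14]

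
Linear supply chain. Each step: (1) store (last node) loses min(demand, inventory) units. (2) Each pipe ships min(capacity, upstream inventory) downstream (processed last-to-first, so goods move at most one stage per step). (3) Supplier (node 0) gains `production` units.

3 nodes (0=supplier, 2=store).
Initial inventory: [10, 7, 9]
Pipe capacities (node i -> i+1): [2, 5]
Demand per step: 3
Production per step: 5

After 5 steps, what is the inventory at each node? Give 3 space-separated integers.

Step 1: demand=3,sold=3 ship[1->2]=5 ship[0->1]=2 prod=5 -> inv=[13 4 11]
Step 2: demand=3,sold=3 ship[1->2]=4 ship[0->1]=2 prod=5 -> inv=[16 2 12]
Step 3: demand=3,sold=3 ship[1->2]=2 ship[0->1]=2 prod=5 -> inv=[19 2 11]
Step 4: demand=3,sold=3 ship[1->2]=2 ship[0->1]=2 prod=5 -> inv=[22 2 10]
Step 5: demand=3,sold=3 ship[1->2]=2 ship[0->1]=2 prod=5 -> inv=[25 2 9]

25 2 9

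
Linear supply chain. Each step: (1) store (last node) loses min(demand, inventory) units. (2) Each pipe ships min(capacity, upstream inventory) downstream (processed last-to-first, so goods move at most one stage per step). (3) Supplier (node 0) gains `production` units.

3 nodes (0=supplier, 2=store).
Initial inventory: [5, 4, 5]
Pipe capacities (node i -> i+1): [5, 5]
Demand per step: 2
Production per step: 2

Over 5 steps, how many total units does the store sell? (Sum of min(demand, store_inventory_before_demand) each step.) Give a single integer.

Step 1: sold=2 (running total=2) -> [2 5 7]
Step 2: sold=2 (running total=4) -> [2 2 10]
Step 3: sold=2 (running total=6) -> [2 2 10]
Step 4: sold=2 (running total=8) -> [2 2 10]
Step 5: sold=2 (running total=10) -> [2 2 10]

Answer: 10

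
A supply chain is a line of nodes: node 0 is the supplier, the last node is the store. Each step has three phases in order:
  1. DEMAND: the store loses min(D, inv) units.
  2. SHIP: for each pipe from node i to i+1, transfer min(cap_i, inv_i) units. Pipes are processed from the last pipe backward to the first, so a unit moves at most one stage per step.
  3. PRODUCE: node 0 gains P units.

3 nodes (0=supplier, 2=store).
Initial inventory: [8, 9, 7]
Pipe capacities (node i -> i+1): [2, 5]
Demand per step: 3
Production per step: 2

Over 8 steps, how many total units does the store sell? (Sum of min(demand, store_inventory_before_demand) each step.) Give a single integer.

Answer: 24

Derivation:
Step 1: sold=3 (running total=3) -> [8 6 9]
Step 2: sold=3 (running total=6) -> [8 3 11]
Step 3: sold=3 (running total=9) -> [8 2 11]
Step 4: sold=3 (running total=12) -> [8 2 10]
Step 5: sold=3 (running total=15) -> [8 2 9]
Step 6: sold=3 (running total=18) -> [8 2 8]
Step 7: sold=3 (running total=21) -> [8 2 7]
Step 8: sold=3 (running total=24) -> [8 2 6]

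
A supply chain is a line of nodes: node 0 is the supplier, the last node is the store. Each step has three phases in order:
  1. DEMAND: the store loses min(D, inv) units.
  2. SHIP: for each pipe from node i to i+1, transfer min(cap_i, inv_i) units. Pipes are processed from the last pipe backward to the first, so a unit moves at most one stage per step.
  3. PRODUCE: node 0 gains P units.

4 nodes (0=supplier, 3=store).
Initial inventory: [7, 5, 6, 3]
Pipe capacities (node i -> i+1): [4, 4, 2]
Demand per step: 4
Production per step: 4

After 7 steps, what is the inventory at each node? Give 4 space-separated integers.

Step 1: demand=4,sold=3 ship[2->3]=2 ship[1->2]=4 ship[0->1]=4 prod=4 -> inv=[7 5 8 2]
Step 2: demand=4,sold=2 ship[2->3]=2 ship[1->2]=4 ship[0->1]=4 prod=4 -> inv=[7 5 10 2]
Step 3: demand=4,sold=2 ship[2->3]=2 ship[1->2]=4 ship[0->1]=4 prod=4 -> inv=[7 5 12 2]
Step 4: demand=4,sold=2 ship[2->3]=2 ship[1->2]=4 ship[0->1]=4 prod=4 -> inv=[7 5 14 2]
Step 5: demand=4,sold=2 ship[2->3]=2 ship[1->2]=4 ship[0->1]=4 prod=4 -> inv=[7 5 16 2]
Step 6: demand=4,sold=2 ship[2->3]=2 ship[1->2]=4 ship[0->1]=4 prod=4 -> inv=[7 5 18 2]
Step 7: demand=4,sold=2 ship[2->3]=2 ship[1->2]=4 ship[0->1]=4 prod=4 -> inv=[7 5 20 2]

7 5 20 2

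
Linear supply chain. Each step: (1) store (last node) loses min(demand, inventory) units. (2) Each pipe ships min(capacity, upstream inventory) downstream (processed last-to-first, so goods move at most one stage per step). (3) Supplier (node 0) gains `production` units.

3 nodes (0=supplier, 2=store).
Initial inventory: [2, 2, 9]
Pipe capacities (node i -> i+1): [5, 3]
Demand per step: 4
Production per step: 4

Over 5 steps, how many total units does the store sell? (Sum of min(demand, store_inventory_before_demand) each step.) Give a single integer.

Step 1: sold=4 (running total=4) -> [4 2 7]
Step 2: sold=4 (running total=8) -> [4 4 5]
Step 3: sold=4 (running total=12) -> [4 5 4]
Step 4: sold=4 (running total=16) -> [4 6 3]
Step 5: sold=3 (running total=19) -> [4 7 3]

Answer: 19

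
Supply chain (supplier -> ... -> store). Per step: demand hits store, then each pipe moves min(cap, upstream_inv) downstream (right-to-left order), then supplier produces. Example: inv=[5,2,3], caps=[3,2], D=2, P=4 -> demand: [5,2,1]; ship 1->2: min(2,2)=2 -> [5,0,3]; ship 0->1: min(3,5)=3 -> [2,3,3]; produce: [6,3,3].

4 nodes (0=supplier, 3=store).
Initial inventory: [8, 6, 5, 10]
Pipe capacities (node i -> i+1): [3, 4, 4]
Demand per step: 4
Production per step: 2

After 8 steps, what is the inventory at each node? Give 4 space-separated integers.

Step 1: demand=4,sold=4 ship[2->3]=4 ship[1->2]=4 ship[0->1]=3 prod=2 -> inv=[7 5 5 10]
Step 2: demand=4,sold=4 ship[2->3]=4 ship[1->2]=4 ship[0->1]=3 prod=2 -> inv=[6 4 5 10]
Step 3: demand=4,sold=4 ship[2->3]=4 ship[1->2]=4 ship[0->1]=3 prod=2 -> inv=[5 3 5 10]
Step 4: demand=4,sold=4 ship[2->3]=4 ship[1->2]=3 ship[0->1]=3 prod=2 -> inv=[4 3 4 10]
Step 5: demand=4,sold=4 ship[2->3]=4 ship[1->2]=3 ship[0->1]=3 prod=2 -> inv=[3 3 3 10]
Step 6: demand=4,sold=4 ship[2->3]=3 ship[1->2]=3 ship[0->1]=3 prod=2 -> inv=[2 3 3 9]
Step 7: demand=4,sold=4 ship[2->3]=3 ship[1->2]=3 ship[0->1]=2 prod=2 -> inv=[2 2 3 8]
Step 8: demand=4,sold=4 ship[2->3]=3 ship[1->2]=2 ship[0->1]=2 prod=2 -> inv=[2 2 2 7]

2 2 2 7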